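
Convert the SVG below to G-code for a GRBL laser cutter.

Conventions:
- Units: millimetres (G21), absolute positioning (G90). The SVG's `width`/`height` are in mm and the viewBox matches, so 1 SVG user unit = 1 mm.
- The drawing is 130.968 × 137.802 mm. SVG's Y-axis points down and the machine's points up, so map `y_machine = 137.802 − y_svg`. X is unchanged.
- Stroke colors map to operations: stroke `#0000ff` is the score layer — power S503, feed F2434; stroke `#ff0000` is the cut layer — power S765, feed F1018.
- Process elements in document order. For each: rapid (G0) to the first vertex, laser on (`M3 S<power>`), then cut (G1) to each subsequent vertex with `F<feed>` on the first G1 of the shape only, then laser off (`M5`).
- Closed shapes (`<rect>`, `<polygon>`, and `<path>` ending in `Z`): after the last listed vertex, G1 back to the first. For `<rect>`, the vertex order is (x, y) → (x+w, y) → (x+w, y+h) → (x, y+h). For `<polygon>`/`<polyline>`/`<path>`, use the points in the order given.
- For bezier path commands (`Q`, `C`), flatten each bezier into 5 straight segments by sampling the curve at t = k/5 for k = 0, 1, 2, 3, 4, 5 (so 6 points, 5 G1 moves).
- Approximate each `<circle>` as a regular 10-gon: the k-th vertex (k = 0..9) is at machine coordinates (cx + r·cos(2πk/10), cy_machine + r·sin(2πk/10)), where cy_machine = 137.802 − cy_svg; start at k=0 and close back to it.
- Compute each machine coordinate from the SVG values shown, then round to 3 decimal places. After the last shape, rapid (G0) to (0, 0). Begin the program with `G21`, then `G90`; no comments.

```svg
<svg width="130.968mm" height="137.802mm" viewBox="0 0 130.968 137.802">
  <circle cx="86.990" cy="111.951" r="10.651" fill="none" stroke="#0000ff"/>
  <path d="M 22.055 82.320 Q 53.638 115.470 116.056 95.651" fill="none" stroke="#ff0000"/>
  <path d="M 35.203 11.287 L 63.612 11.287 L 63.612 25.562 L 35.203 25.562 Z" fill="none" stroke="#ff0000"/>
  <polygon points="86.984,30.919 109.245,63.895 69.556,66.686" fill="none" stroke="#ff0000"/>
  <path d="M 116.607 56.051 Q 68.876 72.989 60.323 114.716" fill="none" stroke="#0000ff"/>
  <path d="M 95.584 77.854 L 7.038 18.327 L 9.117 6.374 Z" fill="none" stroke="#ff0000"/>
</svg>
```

G21
G90
G0 X97.641 Y25.851
M3 S503
G1 X95.607 Y32.112 F2434
G1 X90.281 Y35.981
G1 X83.699 Y35.981
G1 X78.373 Y32.112
G1 X76.339 Y25.851
G1 X78.373 Y19.590
G1 X83.699 Y15.721
G1 X90.281 Y15.721
G1 X95.607 Y19.590
G1 X97.641 Y25.851
M5
G0 X22.055 Y55.482
M3 S765
G1 X35.922 Y44.341 F1018
G1 X52.255 Y37.437
G1 X71.055 Y34.771
G1 X92.322 Y36.342
G1 X116.056 Y42.151
M5
G0 X35.203 Y126.515
M3 S765
G1 X63.612 Y126.515 F1018
G1 X63.612 Y112.240
G1 X35.203 Y112.240
G1 X35.203 Y126.515
M5
G0 X86.984 Y106.883
M3 S765
G1 X109.245 Y73.907 F1018
G1 X69.556 Y71.116
G1 X86.984 Y106.883
M5
G0 X116.607 Y81.751
M3 S503
G1 X99.082 Y73.984 F2434
G1 X84.691 Y64.234
G1 X73.434 Y52.501
G1 X65.311 Y38.785
G1 X60.323 Y23.086
M5
G0 X95.584 Y59.948
M3 S765
G1 X7.038 Y119.475 F1018
G1 X9.117 Y131.428
G1 X95.584 Y59.948
M5
G0 X0.000 Y0.000

Since the viewBox matches the mm dimensions, user units are millimetres directly. The only transform is the Y-flip y_m = 137.802 − y_svg.

Shape 1 is a circle drawn with `<circle>`. Its stroke #0000ff means score at S503, F2434. After flipping Y the toolpath is (97.641,25.851) → (95.607,32.112) → (90.281,35.981) → (83.699,35.981) → (78.373,32.112) → (76.339,25.851) → (78.373,19.590) → (83.699,15.721) → (90.281,15.721) → (95.607,19.590) → (97.641,25.851), returning to the start.

Shape 2 is a quadratic bezier drawn with `<path>`. Its stroke #ff0000 means cut at S765, F1018. After flipping Y the toolpath is (22.055,55.482) → (35.922,44.341) → (52.255,37.437) → (71.055,34.771) → (92.322,36.342) → (116.056,42.151).

Shape 3 is a rectangle drawn with `<path>`. Its stroke #ff0000 means cut at S765, F1018. After flipping Y the toolpath is (35.203,126.515) → (63.612,126.515) → (63.612,112.240) → (35.203,112.240) → (35.203,126.515), returning to the start.

Shape 4 is a regular polygon drawn with `<polygon>`. Its stroke #ff0000 means cut at S765, F1018. After flipping Y the toolpath is (86.984,106.883) → (109.245,73.907) → (69.556,71.116) → (86.984,106.883), returning to the start.

Shape 5 is a quadratic bezier drawn with `<path>`. Its stroke #0000ff means score at S503, F2434. After flipping Y the toolpath is (116.607,81.751) → (99.082,73.984) → (84.691,64.234) → (73.434,52.501) → (65.311,38.785) → (60.323,23.086).

Shape 6 is a closed polygon drawn with `<path>`. Its stroke #ff0000 means cut at S765, F1018. After flipping Y the toolpath is (95.584,59.948) → (7.038,119.475) → (9.117,131.428) → (95.584,59.948), returning to the start.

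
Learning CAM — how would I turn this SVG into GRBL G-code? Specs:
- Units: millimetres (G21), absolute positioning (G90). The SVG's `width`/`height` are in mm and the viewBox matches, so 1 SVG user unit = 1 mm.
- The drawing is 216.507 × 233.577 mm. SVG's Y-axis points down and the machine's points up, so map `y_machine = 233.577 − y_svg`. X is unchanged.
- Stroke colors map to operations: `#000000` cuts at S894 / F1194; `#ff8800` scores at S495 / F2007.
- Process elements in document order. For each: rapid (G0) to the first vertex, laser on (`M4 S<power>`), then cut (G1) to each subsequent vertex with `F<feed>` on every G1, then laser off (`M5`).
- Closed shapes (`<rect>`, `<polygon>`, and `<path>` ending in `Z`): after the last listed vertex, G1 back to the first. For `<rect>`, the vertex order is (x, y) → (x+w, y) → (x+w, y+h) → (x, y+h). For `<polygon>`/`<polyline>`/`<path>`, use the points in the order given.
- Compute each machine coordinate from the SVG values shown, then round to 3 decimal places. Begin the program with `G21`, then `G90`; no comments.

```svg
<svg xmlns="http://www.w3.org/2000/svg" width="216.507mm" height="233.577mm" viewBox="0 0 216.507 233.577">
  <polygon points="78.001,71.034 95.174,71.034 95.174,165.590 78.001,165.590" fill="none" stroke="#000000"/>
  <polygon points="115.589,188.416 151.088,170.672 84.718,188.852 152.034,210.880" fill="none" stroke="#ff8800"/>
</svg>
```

Since the viewBox matches the mm dimensions, user units are millimetres directly. The only transform is the Y-flip y_m = 233.577 − y_svg.

Shape 1 is a rectangle drawn with `<polygon>`. Its stroke #000000 means cut at S894, F1194. After flipping Y the toolpath is (78.001,162.543) → (95.174,162.543) → (95.174,67.987) → (78.001,67.987) → (78.001,162.543), returning to the start.

Shape 2 is a closed polygon drawn with `<polygon>`. Its stroke #ff8800 means score at S495, F2007. After flipping Y the toolpath is (115.589,45.161) → (151.088,62.905) → (84.718,44.725) → (152.034,22.697) → (115.589,45.161), returning to the start.

G21
G90
G0 X78.001 Y162.543
M4 S894
G1 X95.174 Y162.543 F1194
G1 X95.174 Y67.987 F1194
G1 X78.001 Y67.987 F1194
G1 X78.001 Y162.543 F1194
M5
G0 X115.589 Y45.161
M4 S495
G1 X151.088 Y62.905 F2007
G1 X84.718 Y44.725 F2007
G1 X152.034 Y22.697 F2007
G1 X115.589 Y45.161 F2007
M5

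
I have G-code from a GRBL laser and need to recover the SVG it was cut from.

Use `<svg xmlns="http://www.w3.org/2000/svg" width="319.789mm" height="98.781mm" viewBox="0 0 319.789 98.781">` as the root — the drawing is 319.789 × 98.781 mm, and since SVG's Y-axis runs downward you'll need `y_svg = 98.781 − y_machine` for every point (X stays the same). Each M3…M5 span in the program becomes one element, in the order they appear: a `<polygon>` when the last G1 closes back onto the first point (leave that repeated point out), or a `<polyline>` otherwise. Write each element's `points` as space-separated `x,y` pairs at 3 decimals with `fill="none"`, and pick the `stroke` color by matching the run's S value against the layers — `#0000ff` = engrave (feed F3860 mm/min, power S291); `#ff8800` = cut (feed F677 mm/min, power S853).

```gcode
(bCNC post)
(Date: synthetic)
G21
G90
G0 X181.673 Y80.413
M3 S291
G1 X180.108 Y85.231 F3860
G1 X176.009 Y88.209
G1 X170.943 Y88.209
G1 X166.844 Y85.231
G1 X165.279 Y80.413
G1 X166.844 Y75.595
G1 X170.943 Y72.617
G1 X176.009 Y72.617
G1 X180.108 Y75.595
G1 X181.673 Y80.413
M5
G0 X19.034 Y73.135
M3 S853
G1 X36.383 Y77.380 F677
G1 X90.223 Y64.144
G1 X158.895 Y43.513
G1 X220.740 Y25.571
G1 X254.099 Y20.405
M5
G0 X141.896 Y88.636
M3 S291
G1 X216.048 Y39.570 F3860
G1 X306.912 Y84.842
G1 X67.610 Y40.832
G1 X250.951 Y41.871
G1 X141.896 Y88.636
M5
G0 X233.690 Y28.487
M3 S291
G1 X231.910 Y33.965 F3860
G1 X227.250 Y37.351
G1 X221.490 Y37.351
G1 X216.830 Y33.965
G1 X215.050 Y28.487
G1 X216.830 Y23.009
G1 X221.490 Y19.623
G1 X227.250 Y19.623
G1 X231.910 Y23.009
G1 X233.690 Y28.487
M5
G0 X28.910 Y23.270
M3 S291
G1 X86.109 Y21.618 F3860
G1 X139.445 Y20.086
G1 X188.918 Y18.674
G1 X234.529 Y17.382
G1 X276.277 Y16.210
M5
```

<svg xmlns="http://www.w3.org/2000/svg" width="319.789mm" height="98.781mm" viewBox="0 0 319.789 98.781">
  <polygon points="181.673,18.368 180.108,13.550 176.009,10.572 170.943,10.572 166.844,13.550 165.279,18.368 166.844,23.186 170.943,26.164 176.009,26.164 180.108,23.186" fill="none" stroke="#0000ff"/>
  <polyline points="19.034,25.646 36.383,21.401 90.223,34.637 158.895,55.268 220.740,73.210 254.099,78.376" fill="none" stroke="#ff8800"/>
  <polygon points="141.896,10.145 216.048,59.211 306.912,13.939 67.610,57.949 250.951,56.910" fill="none" stroke="#0000ff"/>
  <polygon points="233.690,70.294 231.910,64.816 227.250,61.430 221.490,61.430 216.830,64.816 215.050,70.294 216.830,75.772 221.490,79.158 227.250,79.158 231.910,75.772" fill="none" stroke="#0000ff"/>
  <polyline points="28.910,75.511 86.109,77.163 139.445,78.695 188.918,80.107 234.529,81.399 276.277,82.571" fill="none" stroke="#0000ff"/>
</svg>

Machine Y-up, SVG Y-down with viewBox height 98.781, so y_svg = 98.781 − y_machine; X carries over.

Run 1: power S291 maps to stroke `#0000ff` (engrave). The run returns to its start, so emit a `<polygon>` with points (Y-flipped): 181.673,18.368 180.108,13.550 176.009,10.572 170.943,10.572 166.844,13.550 165.279,18.368 166.844,23.186 170.943,26.164 176.009,26.164 180.108,23.186.

Run 2: power S853 maps to stroke `#ff8800` (cut). The run is open, so emit a `<polyline>` with points (Y-flipped): 19.034,25.646 36.383,21.401 90.223,34.637 158.895,55.268 220.740,73.210 254.099,78.376.

Run 3: power S291 maps to stroke `#0000ff` (engrave). The run returns to its start, so emit a `<polygon>` with points (Y-flipped): 141.896,10.145 216.048,59.211 306.912,13.939 67.610,57.949 250.951,56.910.

Run 4: S291 ⇒ engrave layer `#0000ff`. The run returns to its start, so emit a `<polygon>` with points (Y-flipped): 233.690,70.294 231.910,64.816 227.250,61.430 221.490,61.430 216.830,64.816 215.050,70.294 216.830,75.772 221.490,79.158 227.250,79.158 231.910,75.772.

Run 5: power S291 maps to stroke `#0000ff` (engrave). The run is open, so emit a `<polyline>` with points (Y-flipped): 28.910,75.511 86.109,77.163 139.445,78.695 188.918,80.107 234.529,81.399 276.277,82.571.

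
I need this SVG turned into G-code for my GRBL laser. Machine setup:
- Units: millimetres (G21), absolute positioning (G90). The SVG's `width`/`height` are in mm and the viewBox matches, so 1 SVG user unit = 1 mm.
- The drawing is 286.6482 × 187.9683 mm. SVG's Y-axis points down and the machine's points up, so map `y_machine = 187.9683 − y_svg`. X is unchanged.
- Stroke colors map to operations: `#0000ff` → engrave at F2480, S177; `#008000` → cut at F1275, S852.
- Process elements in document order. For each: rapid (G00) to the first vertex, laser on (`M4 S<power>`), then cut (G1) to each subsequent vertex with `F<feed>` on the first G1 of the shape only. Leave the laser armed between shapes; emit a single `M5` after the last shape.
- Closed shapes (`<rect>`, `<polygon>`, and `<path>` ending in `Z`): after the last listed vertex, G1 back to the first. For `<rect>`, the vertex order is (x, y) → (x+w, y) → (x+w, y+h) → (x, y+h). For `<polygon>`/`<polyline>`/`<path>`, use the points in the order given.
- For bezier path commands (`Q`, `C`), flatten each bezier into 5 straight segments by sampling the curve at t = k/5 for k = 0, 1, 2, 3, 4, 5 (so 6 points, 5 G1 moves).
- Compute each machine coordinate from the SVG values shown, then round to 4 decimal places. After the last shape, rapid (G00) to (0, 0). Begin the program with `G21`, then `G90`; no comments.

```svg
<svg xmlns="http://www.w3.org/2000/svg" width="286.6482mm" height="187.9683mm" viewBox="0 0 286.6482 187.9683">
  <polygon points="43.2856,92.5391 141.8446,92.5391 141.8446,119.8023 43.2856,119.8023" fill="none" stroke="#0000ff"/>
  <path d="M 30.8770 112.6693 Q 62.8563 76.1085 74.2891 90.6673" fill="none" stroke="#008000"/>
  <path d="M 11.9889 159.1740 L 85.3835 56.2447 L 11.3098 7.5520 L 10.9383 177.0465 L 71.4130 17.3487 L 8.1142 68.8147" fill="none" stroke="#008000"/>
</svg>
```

G21
G90
G00 X43.2856 Y95.4292
M4 S177
G1 X141.8446 Y95.4292 F2480
G1 X141.8446 Y68.1660
G1 X43.2856 Y68.1660
G1 X43.2856 Y95.4292
G00 X30.8770 Y75.2990
M4 S852
G1 X42.8469 Y87.8785 F1275
G1 X53.1730 Y96.3685
G1 X61.8554 Y100.7689
G1 X68.8941 Y101.0797
G1 X74.2891 Y97.3010
G00 X11.9889 Y28.7943
M4 S852
G1 X85.3835 Y131.7236 F1275
G1 X11.3098 Y180.4163
G1 X10.9383 Y10.9218
G1 X71.4130 Y170.6196
G1 X8.1142 Y119.1536
M5
G00 X0.0000 Y0.0000

1 u = 1 mm; y_m = 187.9683 − y.

[1] `<polygon>` rectangle, #0000ff→engrave S177 F2480: (43.2856,95.4292) → (141.8446,95.4292) → (141.8446,68.1660) → (43.2856,68.1660) → (43.2856,95.4292) (closed)

[2] `<path>` quadratic bezier, #008000→cut S852 F1275: (30.8770,75.2990) → (42.8469,87.8785) → (53.1730,96.3685) → (61.8554,100.7689) → (68.8941,101.0797) → (74.2891,97.3010)

[3] `<path>` open polyline, #008000→cut S852 F1275: (11.9889,28.7943) → (85.3835,131.7236) → (11.3098,180.4163) → (10.9383,10.9218) → (71.4130,170.6196) → (8.1142,119.1536)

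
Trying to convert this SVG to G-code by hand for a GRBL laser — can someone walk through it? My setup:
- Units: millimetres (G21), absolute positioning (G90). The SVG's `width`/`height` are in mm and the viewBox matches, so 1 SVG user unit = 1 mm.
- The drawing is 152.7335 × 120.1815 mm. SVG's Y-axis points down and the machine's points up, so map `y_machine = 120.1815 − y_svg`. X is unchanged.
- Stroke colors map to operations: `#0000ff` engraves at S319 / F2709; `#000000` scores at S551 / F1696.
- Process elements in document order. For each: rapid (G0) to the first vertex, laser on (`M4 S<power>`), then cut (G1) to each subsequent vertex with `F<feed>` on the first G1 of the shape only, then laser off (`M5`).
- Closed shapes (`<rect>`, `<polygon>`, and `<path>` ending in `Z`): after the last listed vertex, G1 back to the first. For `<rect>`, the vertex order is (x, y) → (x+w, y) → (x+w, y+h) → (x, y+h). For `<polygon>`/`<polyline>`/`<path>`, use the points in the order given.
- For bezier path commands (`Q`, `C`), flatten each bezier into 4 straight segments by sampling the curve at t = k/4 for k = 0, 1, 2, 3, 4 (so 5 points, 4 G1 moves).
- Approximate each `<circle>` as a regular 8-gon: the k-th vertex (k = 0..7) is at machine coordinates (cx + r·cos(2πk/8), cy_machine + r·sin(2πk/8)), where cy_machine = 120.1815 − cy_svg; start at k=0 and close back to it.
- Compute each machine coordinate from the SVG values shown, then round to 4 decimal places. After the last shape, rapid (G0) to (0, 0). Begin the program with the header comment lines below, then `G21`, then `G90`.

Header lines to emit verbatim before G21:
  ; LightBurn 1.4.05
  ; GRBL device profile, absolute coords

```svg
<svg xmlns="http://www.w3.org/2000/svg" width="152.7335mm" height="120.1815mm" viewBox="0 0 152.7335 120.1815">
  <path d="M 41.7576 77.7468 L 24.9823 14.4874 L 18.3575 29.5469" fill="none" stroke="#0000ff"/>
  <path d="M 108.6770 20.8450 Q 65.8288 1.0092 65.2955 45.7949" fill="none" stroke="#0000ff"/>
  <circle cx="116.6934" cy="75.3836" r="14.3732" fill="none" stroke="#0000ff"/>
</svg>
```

Since the viewBox matches the mm dimensions, user units are millimetres directly. The only transform is the Y-flip y_m = 120.1815 − y_svg.

Shape 1 is a open polyline drawn with `<path>`. Its stroke #0000ff means engrave at S319, F2709. After flipping Y the toolpath is (41.7576,42.4347) → (24.9823,105.6941) → (18.3575,90.6346).

Shape 2 is a quadratic bezier drawn with `<path>`. Its stroke #0000ff means engrave at S319, F2709. After flipping Y the toolpath is (108.6770,99.3365) → (89.8976,105.2156) → (76.4075,103.0169) → (68.2068,92.7406) → (65.2955,74.3866).

Shape 3 is a circle drawn with `<circle>`. Its stroke #0000ff means engrave at S319, F2709. After flipping Y the toolpath is (131.0666,44.7979) → (126.8568,54.9613) → (116.6934,59.1711) → (106.5300,54.9613) → (102.3202,44.7979) → (106.5300,34.6345) → (116.6934,30.4247) → (126.8568,34.6345) → (131.0666,44.7979), returning to the start.

; LightBurn 1.4.05
; GRBL device profile, absolute coords
G21
G90
G0 X41.7576 Y42.4347
M4 S319
G1 X24.9823 Y105.6941 F2709
G1 X18.3575 Y90.6346
M5
G0 X108.6770 Y99.3365
M4 S319
G1 X89.8976 Y105.2156 F2709
G1 X76.4075 Y103.0169
G1 X68.2068 Y92.7406
G1 X65.2955 Y74.3866
M5
G0 X131.0666 Y44.7979
M4 S319
G1 X126.8568 Y54.9613 F2709
G1 X116.6934 Y59.1711
G1 X106.5300 Y54.9613
G1 X102.3202 Y44.7979
G1 X106.5300 Y34.6345
G1 X116.6934 Y30.4247
G1 X126.8568 Y34.6345
G1 X131.0666 Y44.7979
M5
G0 X0.0000 Y0.0000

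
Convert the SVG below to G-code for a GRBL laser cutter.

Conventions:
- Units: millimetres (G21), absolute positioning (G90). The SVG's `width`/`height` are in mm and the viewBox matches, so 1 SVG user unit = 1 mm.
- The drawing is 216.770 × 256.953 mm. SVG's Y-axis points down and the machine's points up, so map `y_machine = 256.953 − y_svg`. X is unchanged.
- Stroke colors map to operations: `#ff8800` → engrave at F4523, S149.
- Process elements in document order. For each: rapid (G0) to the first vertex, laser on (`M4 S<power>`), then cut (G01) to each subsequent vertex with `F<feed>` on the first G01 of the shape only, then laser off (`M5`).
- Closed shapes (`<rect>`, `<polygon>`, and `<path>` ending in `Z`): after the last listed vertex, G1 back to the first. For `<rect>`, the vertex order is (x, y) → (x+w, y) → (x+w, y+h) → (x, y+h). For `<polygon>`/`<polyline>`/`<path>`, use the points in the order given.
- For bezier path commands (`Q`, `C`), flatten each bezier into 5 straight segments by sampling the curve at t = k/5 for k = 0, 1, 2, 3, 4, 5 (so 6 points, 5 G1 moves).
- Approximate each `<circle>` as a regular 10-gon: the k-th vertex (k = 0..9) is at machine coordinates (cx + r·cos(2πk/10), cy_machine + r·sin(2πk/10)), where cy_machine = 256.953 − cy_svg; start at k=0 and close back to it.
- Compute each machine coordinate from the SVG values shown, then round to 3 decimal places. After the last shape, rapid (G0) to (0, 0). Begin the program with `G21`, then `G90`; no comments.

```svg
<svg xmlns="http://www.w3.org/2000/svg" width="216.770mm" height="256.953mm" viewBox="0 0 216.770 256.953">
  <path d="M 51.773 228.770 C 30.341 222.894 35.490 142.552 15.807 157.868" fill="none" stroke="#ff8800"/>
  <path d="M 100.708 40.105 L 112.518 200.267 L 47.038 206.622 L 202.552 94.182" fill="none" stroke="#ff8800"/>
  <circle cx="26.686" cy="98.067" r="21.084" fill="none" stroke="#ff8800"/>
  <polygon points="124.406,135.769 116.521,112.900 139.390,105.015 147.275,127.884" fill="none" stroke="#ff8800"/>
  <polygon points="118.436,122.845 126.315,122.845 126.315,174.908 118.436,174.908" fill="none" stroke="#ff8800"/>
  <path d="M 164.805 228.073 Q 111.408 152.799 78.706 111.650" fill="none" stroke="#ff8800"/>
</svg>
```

G21
G90
G0 X51.773 Y28.183
M4 S149
G01 X41.692 Y39.284 F4523
G01 X35.523 Y60.090
G01 X30.798 Y82.436
G01 X25.048 Y98.157
G01 X15.807 Y99.085
M5
G0 X100.708 Y216.848
M4 S149
G01 X112.518 Y56.686 F4523
G01 X47.038 Y50.331
G01 X202.552 Y162.771
M5
G0 X47.770 Y158.886
M4 S149
G01 X43.743 Y171.279 F4523
G01 X33.201 Y178.938
G01 X20.171 Y178.938
G01 X9.629 Y171.279
G01 X5.602 Y158.886
G01 X9.629 Y146.493
G01 X20.171 Y138.834
G01 X33.201 Y138.834
G01 X43.743 Y146.493
G01 X47.770 Y158.886
M5
G0 X124.406 Y121.184
M4 S149
G01 X116.521 Y144.053 F4523
G01 X139.390 Y151.938
G01 X147.275 Y129.069
G01 X124.406 Y121.184
M5
G0 X118.436 Y134.108
M4 S149
G01 X126.315 Y134.108 F4523
G01 X126.315 Y82.045
G01 X118.436 Y82.045
G01 X118.436 Y134.108
M5
G0 X164.805 Y28.880
M4 S149
G01 X144.274 Y57.625 F4523
G01 X125.399 Y83.639
G01 X108.179 Y106.924
G01 X92.615 Y127.478
G01 X78.706 Y145.303
M5
G0 X0.000 Y0.000

viewBox `0 0 216.770 256.953` with mm width/height → 1 unit = 1 mm. Flip: y_m = 256.953 − y_svg.

**Shape 1** — `<path>` cubic bezier, stroke `#ff8800` → engrave (S149, F4523). Control points (SVG): P0=(51.773,228.770), P1=(30.341,222.894), P2=(35.490,142.552), P3=(15.807,157.868); sampled at t=k/5. Machine vertices: (51.773,28.183) → (41.692,39.284) → (35.523,60.090) → (30.798,82.436) → (25.048,98.157) → (15.807,99.085). Open path.

**Shape 2** — `<path>` open polyline, stroke `#ff8800` → engrave (S149, F4523). Machine vertices: (100.708,216.848) → (112.518,56.686) → (47.038,50.331) → (202.552,162.771). Open path.

**Shape 3** — `<circle>` circle, stroke `#ff8800` → engrave (S149, F4523). Machine vertices: (47.770,158.886) → (43.743,171.279) → (33.201,178.938) → (20.171,178.938) → (9.629,171.279) → (5.602,158.886) → (9.629,146.493) → (20.171,138.834) → (33.201,138.834) → (43.743,146.493) → (47.770,158.886). Closed: final G1 returns to the first vertex.

**Shape 4** — `<polygon>` regular polygon, stroke `#ff8800` → engrave (S149, F4523). Machine vertices: (124.406,121.184) → (116.521,144.053) → (139.390,151.938) → (147.275,129.069) → (124.406,121.184). Closed: final G1 returns to the first vertex.

**Shape 5** — `<polygon>` rectangle, stroke `#ff8800` → engrave (S149, F4523). Machine vertices: (118.436,134.108) → (126.315,134.108) → (126.315,82.045) → (118.436,82.045) → (118.436,134.108). Closed: final G1 returns to the first vertex.

**Shape 6** — `<path>` quadratic bezier, stroke `#ff8800` → engrave (S149, F4523). Control points (SVG): P0=(164.805,228.073), P1=(111.408,152.799), P2=(78.706,111.650); sampled at t=k/5. Machine vertices: (164.805,28.880) → (144.274,57.625) → (125.399,83.639) → (108.179,106.924) → (92.615,127.478) → (78.706,145.303). Open path.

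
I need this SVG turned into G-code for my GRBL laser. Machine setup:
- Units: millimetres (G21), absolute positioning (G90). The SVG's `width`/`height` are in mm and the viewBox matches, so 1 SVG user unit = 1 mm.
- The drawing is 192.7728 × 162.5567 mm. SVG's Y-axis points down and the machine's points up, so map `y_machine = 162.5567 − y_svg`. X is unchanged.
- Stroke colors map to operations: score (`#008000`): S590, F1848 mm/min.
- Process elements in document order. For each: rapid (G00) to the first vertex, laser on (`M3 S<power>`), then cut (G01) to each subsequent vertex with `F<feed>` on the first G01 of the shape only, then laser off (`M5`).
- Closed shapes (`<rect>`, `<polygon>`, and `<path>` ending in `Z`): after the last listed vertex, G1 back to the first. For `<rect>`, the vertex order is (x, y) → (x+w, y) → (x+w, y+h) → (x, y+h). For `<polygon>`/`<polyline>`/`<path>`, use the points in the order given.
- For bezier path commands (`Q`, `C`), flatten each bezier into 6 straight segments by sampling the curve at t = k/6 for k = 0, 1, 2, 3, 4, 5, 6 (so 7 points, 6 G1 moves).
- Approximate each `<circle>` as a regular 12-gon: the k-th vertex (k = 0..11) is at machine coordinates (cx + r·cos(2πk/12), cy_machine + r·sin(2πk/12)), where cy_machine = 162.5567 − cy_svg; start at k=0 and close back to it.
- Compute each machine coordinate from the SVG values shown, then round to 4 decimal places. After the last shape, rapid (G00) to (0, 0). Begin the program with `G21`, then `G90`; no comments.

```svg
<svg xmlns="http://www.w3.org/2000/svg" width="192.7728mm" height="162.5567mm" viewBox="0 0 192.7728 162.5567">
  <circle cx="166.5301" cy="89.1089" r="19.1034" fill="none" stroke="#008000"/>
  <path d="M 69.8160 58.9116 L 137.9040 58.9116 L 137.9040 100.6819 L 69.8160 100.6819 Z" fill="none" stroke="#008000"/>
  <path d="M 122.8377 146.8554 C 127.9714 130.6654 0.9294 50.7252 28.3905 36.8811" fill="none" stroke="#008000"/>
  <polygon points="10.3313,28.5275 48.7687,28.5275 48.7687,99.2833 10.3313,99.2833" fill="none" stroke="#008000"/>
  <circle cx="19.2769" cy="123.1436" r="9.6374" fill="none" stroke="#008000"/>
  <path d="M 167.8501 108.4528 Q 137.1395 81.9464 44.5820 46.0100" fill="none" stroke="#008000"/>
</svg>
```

1 u = 1 mm; y_m = 162.5567 − y.

[1] `<circle>` circle, #008000→score S590 F1848: (185.6335,73.4478) → (183.0741,82.9995) → (176.0818,89.9918) → (166.5301,92.5512) → (156.9784,89.9918) → (149.9861,82.9995) → (147.4267,73.4478) → (149.9861,63.8961) → (156.9784,56.9038) → (166.5301,54.3444) → (176.0818,56.9038) → (183.0741,63.8961) → (185.6335,73.4478) (closed)

[2] `<path>` rectangle, #008000→score S590 F1848: (69.8160,103.6451) → (137.9040,103.6451) → (137.9040,61.8748) → (69.8160,61.8748) → (69.8160,103.6451) (closed)

[3] `<path>` cubic bezier, #008000→score S590 F1848: (122.8377,15.7013) → (115.7171,28.5077) → (94.5306,48.3322) → (67.2413,71.5682) → (41.8127,94.6086) → (26.2080,113.8467) → (28.3905,125.6756)

[4] `<polygon>` rectangle, #008000→score S590 F1848: (10.3313,134.0292) → (48.7687,134.0292) → (48.7687,63.2734) → (10.3313,63.2734) → (10.3313,134.0292) (closed)

[5] `<circle>` circle, #008000→score S590 F1848: (28.9143,39.4131) → (27.6231,44.2318) → (24.0956,47.7593) → (19.2769,49.0505) → (14.4582,47.7593) → (10.9307,44.2318) → (9.6395,39.4131) → (10.9307,34.5944) → (14.4582,31.0669) → (19.2769,29.7757) → (24.0956,31.0669) → (27.6231,34.5944) → (28.9143,39.4131) (closed)

[6] `<path>` quadratic bezier, #008000→score S590 F1848: (167.8501,54.1039) → (155.8953,63.2013) → (140.5045,72.8226) → (121.6778,82.9678) → (99.4151,93.6369) → (73.7165,104.8298) → (44.5820,116.5467)

G21
G90
G00 X185.6335 Y73.4478
M3 S590
G01 X183.0741 Y82.9995 F1848
G01 X176.0818 Y89.9918
G01 X166.5301 Y92.5512
G01 X156.9784 Y89.9918
G01 X149.9861 Y82.9995
G01 X147.4267 Y73.4478
G01 X149.9861 Y63.8961
G01 X156.9784 Y56.9038
G01 X166.5301 Y54.3444
G01 X176.0818 Y56.9038
G01 X183.0741 Y63.8961
G01 X185.6335 Y73.4478
M5
G00 X69.8160 Y103.6451
M3 S590
G01 X137.9040 Y103.6451 F1848
G01 X137.9040 Y61.8748
G01 X69.8160 Y61.8748
G01 X69.8160 Y103.6451
M5
G00 X122.8377 Y15.7013
M3 S590
G01 X115.7171 Y28.5077 F1848
G01 X94.5306 Y48.3322
G01 X67.2413 Y71.5682
G01 X41.8127 Y94.6086
G01 X26.2080 Y113.8467
G01 X28.3905 Y125.6756
M5
G00 X10.3313 Y134.0292
M3 S590
G01 X48.7687 Y134.0292 F1848
G01 X48.7687 Y63.2734
G01 X10.3313 Y63.2734
G01 X10.3313 Y134.0292
M5
G00 X28.9143 Y39.4131
M3 S590
G01 X27.6231 Y44.2318 F1848
G01 X24.0956 Y47.7593
G01 X19.2769 Y49.0505
G01 X14.4582 Y47.7593
G01 X10.9307 Y44.2318
G01 X9.6395 Y39.4131
G01 X10.9307 Y34.5944
G01 X14.4582 Y31.0669
G01 X19.2769 Y29.7757
G01 X24.0956 Y31.0669
G01 X27.6231 Y34.5944
G01 X28.9143 Y39.4131
M5
G00 X167.8501 Y54.1039
M3 S590
G01 X155.8953 Y63.2013 F1848
G01 X140.5045 Y72.8226
G01 X121.6778 Y82.9678
G01 X99.4151 Y93.6369
G01 X73.7165 Y104.8298
G01 X44.5820 Y116.5467
M5
G00 X0.0000 Y0.0000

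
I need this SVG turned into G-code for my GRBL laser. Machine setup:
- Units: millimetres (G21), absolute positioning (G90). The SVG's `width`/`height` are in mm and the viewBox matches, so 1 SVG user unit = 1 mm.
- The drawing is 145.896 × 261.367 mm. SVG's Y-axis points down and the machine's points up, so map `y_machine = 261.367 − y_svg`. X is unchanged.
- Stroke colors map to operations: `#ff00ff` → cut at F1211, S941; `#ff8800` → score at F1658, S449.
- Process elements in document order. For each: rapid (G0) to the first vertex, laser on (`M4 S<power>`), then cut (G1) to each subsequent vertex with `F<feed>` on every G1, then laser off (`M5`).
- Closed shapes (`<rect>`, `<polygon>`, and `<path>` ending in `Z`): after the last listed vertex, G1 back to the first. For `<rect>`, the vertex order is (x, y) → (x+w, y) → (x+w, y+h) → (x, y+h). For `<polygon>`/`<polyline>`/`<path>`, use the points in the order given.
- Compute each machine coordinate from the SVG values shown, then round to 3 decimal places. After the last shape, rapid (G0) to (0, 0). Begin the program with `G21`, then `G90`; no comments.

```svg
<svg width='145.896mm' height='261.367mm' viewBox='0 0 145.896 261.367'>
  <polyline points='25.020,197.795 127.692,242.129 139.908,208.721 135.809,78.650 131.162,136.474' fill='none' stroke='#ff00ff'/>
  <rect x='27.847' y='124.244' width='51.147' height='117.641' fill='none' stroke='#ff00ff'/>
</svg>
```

G21
G90
G0 X25.020 Y63.572
M4 S941
G1 X127.692 Y19.238 F1211
G1 X139.908 Y52.646 F1211
G1 X135.809 Y182.717 F1211
G1 X131.162 Y124.893 F1211
M5
G0 X27.847 Y137.123
M4 S941
G1 X78.994 Y137.123 F1211
G1 X78.994 Y19.482 F1211
G1 X27.847 Y19.482 F1211
G1 X27.847 Y137.123 F1211
M5
G0 X0.000 Y0.000

viewBox `0 0 145.896 261.367` with mm width/height → 1 unit = 1 mm. Flip: y_m = 261.367 − y_svg.

**Shape 1** — `<polyline>` open polyline, stroke `#ff00ff` → cut (S941, F1211). Machine vertices: (25.020,63.572) → (127.692,19.238) → (139.908,52.646) → (135.809,182.717) → (131.162,124.893). Open path.

**Shape 2** — `<rect>` rectangle, stroke `#ff00ff` → cut (S941, F1211). Machine vertices: (27.847,137.123) → (78.994,137.123) → (78.994,19.482) → (27.847,19.482) → (27.847,137.123). Closed: final G1 returns to the first vertex.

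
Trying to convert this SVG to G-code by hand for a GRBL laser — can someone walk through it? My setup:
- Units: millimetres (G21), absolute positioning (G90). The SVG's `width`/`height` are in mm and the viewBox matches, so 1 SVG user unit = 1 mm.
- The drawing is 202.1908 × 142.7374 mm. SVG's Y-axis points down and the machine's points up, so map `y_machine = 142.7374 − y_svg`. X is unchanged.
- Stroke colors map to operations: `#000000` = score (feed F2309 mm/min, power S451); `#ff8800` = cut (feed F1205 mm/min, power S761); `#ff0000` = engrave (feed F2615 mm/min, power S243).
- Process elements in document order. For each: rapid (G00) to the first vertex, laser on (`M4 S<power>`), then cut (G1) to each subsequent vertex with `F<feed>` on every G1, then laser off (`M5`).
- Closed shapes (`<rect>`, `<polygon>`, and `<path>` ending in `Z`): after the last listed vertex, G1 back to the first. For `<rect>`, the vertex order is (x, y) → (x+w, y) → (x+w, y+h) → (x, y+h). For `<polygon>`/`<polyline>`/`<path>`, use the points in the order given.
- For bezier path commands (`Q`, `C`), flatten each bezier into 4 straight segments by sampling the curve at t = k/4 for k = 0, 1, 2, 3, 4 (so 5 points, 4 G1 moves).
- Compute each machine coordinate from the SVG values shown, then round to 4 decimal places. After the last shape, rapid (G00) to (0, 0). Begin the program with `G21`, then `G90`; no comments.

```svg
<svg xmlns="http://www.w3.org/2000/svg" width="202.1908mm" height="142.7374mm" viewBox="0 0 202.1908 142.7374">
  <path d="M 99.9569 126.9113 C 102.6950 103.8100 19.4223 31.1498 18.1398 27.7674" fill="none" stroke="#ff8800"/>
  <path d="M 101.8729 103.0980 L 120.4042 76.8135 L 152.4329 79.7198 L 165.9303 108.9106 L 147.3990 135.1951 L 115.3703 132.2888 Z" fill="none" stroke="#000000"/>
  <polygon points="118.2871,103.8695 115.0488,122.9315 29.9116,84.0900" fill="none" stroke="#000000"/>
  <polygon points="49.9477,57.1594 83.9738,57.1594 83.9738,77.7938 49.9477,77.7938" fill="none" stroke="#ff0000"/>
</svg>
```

1 u = 1 mm; y_m = 142.7374 − y.

[1] `<path>` cubic bezier, #ff8800→cut S761 F1205: (99.9569,15.8261) → (88.5085,40.5875) → (60.5561,72.7926) → (31.8498,101.3004) → (18.1398,114.9700)

[2] `<path>` regular polygon, #000000→score S451 F2309: (101.8729,39.6394) → (120.4042,65.9239) → (152.4329,63.0176) → (165.9303,33.8268) → (147.3990,7.5423) → (115.3703,10.4486) → (101.8729,39.6394) (closed)

[3] `<polygon>` closed polygon, #000000→score S451 F2309: (118.2871,38.8679) → (115.0488,19.8059) → (29.9116,58.6474) → (118.2871,38.8679) (closed)

[4] `<polygon>` rectangle, #ff0000→engrave S243 F2615: (49.9477,85.5780) → (83.9738,85.5780) → (83.9738,64.9436) → (49.9477,64.9436) → (49.9477,85.5780) (closed)

G21
G90
G00 X99.9569 Y15.8261
M4 S761
G1 X88.5085 Y40.5875 F1205
G1 X60.5561 Y72.7926 F1205
G1 X31.8498 Y101.3004 F1205
G1 X18.1398 Y114.9700 F1205
M5
G00 X101.8729 Y39.6394
M4 S451
G1 X120.4042 Y65.9239 F2309
G1 X152.4329 Y63.0176 F2309
G1 X165.9303 Y33.8268 F2309
G1 X147.3990 Y7.5423 F2309
G1 X115.3703 Y10.4486 F2309
G1 X101.8729 Y39.6394 F2309
M5
G00 X118.2871 Y38.8679
M4 S451
G1 X115.0488 Y19.8059 F2309
G1 X29.9116 Y58.6474 F2309
G1 X118.2871 Y38.8679 F2309
M5
G00 X49.9477 Y85.5780
M4 S243
G1 X83.9738 Y85.5780 F2615
G1 X83.9738 Y64.9436 F2615
G1 X49.9477 Y64.9436 F2615
G1 X49.9477 Y85.5780 F2615
M5
G00 X0.0000 Y0.0000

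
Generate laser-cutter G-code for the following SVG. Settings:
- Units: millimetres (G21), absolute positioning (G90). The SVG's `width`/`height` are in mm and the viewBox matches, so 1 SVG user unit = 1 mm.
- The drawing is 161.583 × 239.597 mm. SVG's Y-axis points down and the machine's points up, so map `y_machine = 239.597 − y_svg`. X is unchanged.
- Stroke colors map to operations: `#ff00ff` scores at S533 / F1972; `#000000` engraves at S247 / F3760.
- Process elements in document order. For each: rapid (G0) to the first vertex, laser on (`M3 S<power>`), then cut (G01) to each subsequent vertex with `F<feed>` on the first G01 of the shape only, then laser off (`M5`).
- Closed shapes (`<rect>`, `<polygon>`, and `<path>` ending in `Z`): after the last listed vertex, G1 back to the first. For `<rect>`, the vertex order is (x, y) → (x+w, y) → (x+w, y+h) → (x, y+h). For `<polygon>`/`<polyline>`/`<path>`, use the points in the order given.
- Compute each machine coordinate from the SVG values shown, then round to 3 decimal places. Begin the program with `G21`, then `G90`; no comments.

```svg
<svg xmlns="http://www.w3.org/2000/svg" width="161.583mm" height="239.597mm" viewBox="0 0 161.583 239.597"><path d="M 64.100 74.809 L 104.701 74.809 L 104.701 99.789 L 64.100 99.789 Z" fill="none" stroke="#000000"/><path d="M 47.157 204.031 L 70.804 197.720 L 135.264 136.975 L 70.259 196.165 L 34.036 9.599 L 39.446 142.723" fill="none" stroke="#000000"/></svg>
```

1 u = 1 mm; y_m = 239.597 − y.

[1] `<path>` rectangle, #000000→engrave S247 F3760: (64.100,164.788) → (104.701,164.788) → (104.701,139.808) → (64.100,139.808) → (64.100,164.788) (closed)

[2] `<path>` open polyline, #000000→engrave S247 F3760: (47.157,35.566) → (70.804,41.877) → (135.264,102.622) → (70.259,43.432) → (34.036,229.998) → (39.446,96.874)

G21
G90
G0 X64.100 Y164.788
M3 S247
G01 X104.701 Y164.788 F3760
G01 X104.701 Y139.808
G01 X64.100 Y139.808
G01 X64.100 Y164.788
M5
G0 X47.157 Y35.566
M3 S247
G01 X70.804 Y41.877 F3760
G01 X135.264 Y102.622
G01 X70.259 Y43.432
G01 X34.036 Y229.998
G01 X39.446 Y96.874
M5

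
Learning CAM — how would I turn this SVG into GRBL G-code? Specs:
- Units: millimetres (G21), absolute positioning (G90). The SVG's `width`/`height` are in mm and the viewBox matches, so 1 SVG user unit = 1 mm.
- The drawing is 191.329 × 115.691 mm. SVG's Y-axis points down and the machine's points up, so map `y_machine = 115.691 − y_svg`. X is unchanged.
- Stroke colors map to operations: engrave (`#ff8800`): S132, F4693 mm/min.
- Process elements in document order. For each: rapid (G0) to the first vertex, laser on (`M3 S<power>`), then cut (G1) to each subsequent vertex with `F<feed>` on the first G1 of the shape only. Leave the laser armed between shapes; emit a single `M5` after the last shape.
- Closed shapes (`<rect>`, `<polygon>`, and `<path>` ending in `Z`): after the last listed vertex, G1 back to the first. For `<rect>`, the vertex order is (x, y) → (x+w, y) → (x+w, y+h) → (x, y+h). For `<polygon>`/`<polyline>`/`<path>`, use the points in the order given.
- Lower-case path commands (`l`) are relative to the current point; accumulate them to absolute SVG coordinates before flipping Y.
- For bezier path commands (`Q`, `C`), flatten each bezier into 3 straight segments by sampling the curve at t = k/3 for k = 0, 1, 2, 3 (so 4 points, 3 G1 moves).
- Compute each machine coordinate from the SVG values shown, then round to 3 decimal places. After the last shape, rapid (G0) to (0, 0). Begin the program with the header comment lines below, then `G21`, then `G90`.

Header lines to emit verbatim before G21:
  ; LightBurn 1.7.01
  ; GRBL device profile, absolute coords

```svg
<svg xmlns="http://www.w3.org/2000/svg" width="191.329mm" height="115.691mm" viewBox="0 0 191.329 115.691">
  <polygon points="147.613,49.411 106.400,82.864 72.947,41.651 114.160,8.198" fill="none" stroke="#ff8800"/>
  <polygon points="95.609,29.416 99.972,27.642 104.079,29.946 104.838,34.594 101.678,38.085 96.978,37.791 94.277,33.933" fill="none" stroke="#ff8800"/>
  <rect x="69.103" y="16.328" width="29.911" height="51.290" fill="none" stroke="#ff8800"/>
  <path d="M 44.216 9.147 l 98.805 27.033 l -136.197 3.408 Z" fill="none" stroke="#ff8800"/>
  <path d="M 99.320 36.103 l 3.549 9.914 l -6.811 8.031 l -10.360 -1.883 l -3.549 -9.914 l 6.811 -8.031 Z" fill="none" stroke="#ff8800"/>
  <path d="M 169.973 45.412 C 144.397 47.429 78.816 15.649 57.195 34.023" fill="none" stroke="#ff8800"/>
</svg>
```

1 u = 1 mm; y_m = 115.691 − y.

[1] `<polygon>` regular polygon, #ff8800→engrave S132 F4693: (147.613,66.280) → (106.400,32.827) → (72.947,74.040) → (114.160,107.493) → (147.613,66.280) (closed)

[2] `<polygon>` regular polygon, #ff8800→engrave S132 F4693: (95.609,86.275) → (99.972,88.049) → (104.079,85.745) → (104.838,81.097) → (101.678,77.606) → (96.978,77.900) → (94.277,81.758) → (95.609,86.275) (closed)

[3] `<rect>` rectangle, #ff8800→engrave S132 F4693: (69.103,99.363) → (99.014,99.363) → (99.014,48.073) → (69.103,48.073) → (69.103,99.363) (closed)

[4] `<path>` closed polygon, #ff8800→engrave S132 F4693: (44.216,106.544) → (143.021,79.511) → (6.824,76.103) → (44.216,106.544) (closed)

[5] `<path>` regular polygon, #ff8800→engrave S132 F4693: (99.320,79.588) → (102.869,69.674) → (96.058,61.643) → (85.698,63.526) → (82.149,73.440) → (88.960,81.471) → (99.320,79.588) (closed)

[6] `<path>` cubic bezier, #ff8800→engrave S132 F4693: (169.973,70.279) → (134.172,76.418) → (90.360,86.433) → (57.195,81.668)

; LightBurn 1.7.01
; GRBL device profile, absolute coords
G21
G90
G0 X147.613 Y66.280
M3 S132
G1 X106.400 Y32.827 F4693
G1 X72.947 Y74.040
G1 X114.160 Y107.493
G1 X147.613 Y66.280
G0 X95.609 Y86.275
M3 S132
G1 X99.972 Y88.049 F4693
G1 X104.079 Y85.745
G1 X104.838 Y81.097
G1 X101.678 Y77.606
G1 X96.978 Y77.900
G1 X94.277 Y81.758
G1 X95.609 Y86.275
G0 X69.103 Y99.363
M3 S132
G1 X99.014 Y99.363 F4693
G1 X99.014 Y48.073
G1 X69.103 Y48.073
G1 X69.103 Y99.363
G0 X44.216 Y106.544
M3 S132
G1 X143.021 Y79.511 F4693
G1 X6.824 Y76.103
G1 X44.216 Y106.544
G0 X99.320 Y79.588
M3 S132
G1 X102.869 Y69.674 F4693
G1 X96.058 Y61.643
G1 X85.698 Y63.526
G1 X82.149 Y73.440
G1 X88.960 Y81.471
G1 X99.320 Y79.588
G0 X169.973 Y70.279
M3 S132
G1 X134.172 Y76.418 F4693
G1 X90.360 Y86.433
G1 X57.195 Y81.668
M5
G0 X0.000 Y0.000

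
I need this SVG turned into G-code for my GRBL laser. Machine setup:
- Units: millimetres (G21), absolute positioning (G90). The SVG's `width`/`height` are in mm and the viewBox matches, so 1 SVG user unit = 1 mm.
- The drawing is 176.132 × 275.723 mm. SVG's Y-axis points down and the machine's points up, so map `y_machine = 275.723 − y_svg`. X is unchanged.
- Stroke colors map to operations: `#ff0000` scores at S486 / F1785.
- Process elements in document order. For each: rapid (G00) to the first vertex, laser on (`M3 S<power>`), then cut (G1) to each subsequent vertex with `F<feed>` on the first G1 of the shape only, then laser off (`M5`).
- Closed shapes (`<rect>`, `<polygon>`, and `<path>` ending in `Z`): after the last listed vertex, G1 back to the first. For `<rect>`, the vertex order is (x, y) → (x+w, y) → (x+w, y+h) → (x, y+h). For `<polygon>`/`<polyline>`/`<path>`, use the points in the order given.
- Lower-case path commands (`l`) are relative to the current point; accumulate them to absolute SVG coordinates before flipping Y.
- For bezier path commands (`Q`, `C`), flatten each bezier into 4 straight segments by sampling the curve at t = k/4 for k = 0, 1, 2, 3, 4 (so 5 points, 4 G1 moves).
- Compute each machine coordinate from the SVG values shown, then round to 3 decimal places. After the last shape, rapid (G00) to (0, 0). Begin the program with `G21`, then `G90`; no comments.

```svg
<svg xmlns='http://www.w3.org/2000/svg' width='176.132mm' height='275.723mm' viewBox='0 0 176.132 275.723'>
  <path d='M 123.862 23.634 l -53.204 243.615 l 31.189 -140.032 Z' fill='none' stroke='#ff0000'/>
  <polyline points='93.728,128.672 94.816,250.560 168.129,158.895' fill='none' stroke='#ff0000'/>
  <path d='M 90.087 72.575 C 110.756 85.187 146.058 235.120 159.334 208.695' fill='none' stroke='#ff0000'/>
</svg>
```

Since the viewBox matches the mm dimensions, user units are millimetres directly. The only transform is the Y-flip y_m = 275.723 − y_svg.

Shape 1 is a closed polygon drawn with `<path>`. Its stroke #ff0000 means score at S486, F1785. After flipping Y the toolpath is (123.862,252.089) → (70.658,8.474) → (101.847,148.506) → (123.862,252.089), returning to the start.

Shape 2 is a open polyline drawn with `<polyline>`. Its stroke #ff0000 means score at S486, F1785. After flipping Y the toolpath is (93.728,147.051) → (94.816,25.163) → (168.129,116.828).

Shape 3 is a cubic bezier drawn with `<path>`. Its stroke #ff0000 means score at S486, F1785. After flipping Y the toolpath is (90.087,203.148) → (107.760,172.843) → (127.483,120.449) → (145.820,75.375) → (159.334,67.028).

G21
G90
G00 X123.862 Y252.089
M3 S486
G1 X70.658 Y8.474 F1785
G1 X101.847 Y148.506
G1 X123.862 Y252.089
M5
G00 X93.728 Y147.051
M3 S486
G1 X94.816 Y25.163 F1785
G1 X168.129 Y116.828
M5
G00 X90.087 Y203.148
M3 S486
G1 X107.760 Y172.843 F1785
G1 X127.483 Y120.449
G1 X145.820 Y75.375
G1 X159.334 Y67.028
M5
G00 X0.000 Y0.000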